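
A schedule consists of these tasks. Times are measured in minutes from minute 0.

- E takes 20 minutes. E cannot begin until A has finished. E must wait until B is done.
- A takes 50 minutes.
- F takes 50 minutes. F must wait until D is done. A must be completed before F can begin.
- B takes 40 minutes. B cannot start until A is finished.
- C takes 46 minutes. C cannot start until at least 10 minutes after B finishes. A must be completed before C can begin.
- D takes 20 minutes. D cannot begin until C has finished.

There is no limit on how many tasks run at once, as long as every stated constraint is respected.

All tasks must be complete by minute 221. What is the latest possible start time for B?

55

To finish by minute 221, F (duration 50) must start no later than minute 171.
D feeds into F (must start by minute 171); so D must finish by minute 171 and therefore start by minute 151.
C feeds into D (must start by minute 151); so C must finish by minute 151 and therefore start by minute 105.
E has no dependents, so it just needs to finish by minute 221. Starting by 221 − 20 = minute 201 achieves that.
B feeds C (must start by minute 105, minus 10-minute gap → minute 95); E (must start by minute 201). Taking the minimum, B must finish by minute 95 and start by 95 − 40 = minute 55.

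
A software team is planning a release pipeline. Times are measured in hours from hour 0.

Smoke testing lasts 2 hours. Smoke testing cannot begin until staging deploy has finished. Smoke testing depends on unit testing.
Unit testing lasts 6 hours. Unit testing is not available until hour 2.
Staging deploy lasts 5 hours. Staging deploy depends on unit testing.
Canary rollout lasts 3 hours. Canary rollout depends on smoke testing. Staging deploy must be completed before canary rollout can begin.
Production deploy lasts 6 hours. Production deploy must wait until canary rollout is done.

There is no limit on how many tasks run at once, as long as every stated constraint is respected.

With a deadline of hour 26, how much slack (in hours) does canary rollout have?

After its own release at hour 2, unit testing can start at hour 2 and finishes at hour 8.
After unit testing (finishes hour 8), staging deploy can start at hour 8 and finishes at hour 13.
Smoke testing needs all of staging deploy (finishes hour 13); unit testing (finishes hour 8). That puts its earliest start at hour 13; it finishes at 13 + 2 = hour 15.
Canary rollout cannot start until smoke testing (finishes hour 15); staging deploy (finishes hour 13). The controlling bound is hour 15, so canary rollout finishes at 15 + 3 = hour 18.

Working backward from the deadline:
Production deploy has no dependents, so it just needs to finish by hour 26. Starting by 26 − 6 = hour 20 achieves that.
Canary rollout has to be done before production deploy (must start by hour 20). That means finishing by hour 20, i.e. starting by 20 − 3 = hour 17.
So canary rollout can start as early as hour 15 and as late as hour 17, giving 17 − 15 = 2 hours of slack.

2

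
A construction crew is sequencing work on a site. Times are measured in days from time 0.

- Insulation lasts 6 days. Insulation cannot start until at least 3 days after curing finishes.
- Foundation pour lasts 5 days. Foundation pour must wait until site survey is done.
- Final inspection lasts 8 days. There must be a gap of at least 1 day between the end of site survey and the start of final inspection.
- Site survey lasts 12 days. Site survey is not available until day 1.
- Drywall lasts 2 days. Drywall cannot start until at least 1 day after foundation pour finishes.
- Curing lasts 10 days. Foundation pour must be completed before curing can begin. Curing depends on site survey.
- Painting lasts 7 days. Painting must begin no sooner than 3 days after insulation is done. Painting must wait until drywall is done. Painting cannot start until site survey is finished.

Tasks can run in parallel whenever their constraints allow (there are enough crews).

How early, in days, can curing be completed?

28

After its own release at day 1, site survey can start at day 1 and finishes at day 13.
Foundation pour cannot begin until site survey (finishes day 13). It runs from day 13 to 13 + 5 = day 18.
Curing needs all of foundation pour (finishes day 18); site survey (finishes day 13). That puts its earliest start at day 18; it finishes at 18 + 10 = day 28.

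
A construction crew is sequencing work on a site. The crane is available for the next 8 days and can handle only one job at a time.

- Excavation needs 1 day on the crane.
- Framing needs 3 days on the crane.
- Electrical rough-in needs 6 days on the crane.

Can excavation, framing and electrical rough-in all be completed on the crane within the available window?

Running back to back, the jobs need 1 + 3 + 6 = 10 days on the crane.
Since 10 > 8, they cannot all fit.

No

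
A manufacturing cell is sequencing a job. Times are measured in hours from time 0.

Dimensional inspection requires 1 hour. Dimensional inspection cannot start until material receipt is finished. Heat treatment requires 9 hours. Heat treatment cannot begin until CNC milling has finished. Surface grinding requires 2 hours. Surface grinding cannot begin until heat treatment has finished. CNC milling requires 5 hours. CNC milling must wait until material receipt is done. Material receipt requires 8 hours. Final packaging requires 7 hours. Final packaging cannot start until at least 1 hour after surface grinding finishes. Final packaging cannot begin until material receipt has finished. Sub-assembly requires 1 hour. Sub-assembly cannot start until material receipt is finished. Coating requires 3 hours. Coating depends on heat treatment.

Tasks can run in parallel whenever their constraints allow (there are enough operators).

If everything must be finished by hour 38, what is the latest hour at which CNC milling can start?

14

Final packaging has no dependents, so it just needs to finish by hour 38. Starting by 38 − 7 = hour 31 achieves that.
Surface grinding must finish before final packaging (must start by hour 31, minus 1-hour gap → hour 30). With a 2-hour duration, surface grinding must start by 30 − 2 = hour 28.
Coating has no dependents, so it just needs to finish by hour 38. Starting by 38 − 3 = hour 35 achieves that.
Heat treatment must finish in time for surface grinding (must start by hour 28); coating (must start by hour 35). The tightest is hour 28, so heat treatment must start by 28 − 9 = hour 19.
CNC milling has to be done before heat treatment (must start by hour 19). That means finishing by hour 19, i.e. starting by 19 − 5 = hour 14.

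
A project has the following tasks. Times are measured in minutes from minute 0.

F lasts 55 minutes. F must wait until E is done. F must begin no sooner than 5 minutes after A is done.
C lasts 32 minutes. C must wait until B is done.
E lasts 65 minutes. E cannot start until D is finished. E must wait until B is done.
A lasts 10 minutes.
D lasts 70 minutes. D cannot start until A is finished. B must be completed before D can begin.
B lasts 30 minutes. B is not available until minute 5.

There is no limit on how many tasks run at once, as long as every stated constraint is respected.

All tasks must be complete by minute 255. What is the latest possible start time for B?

F must finish by minute 255; it takes 55 minutes, so it must start by 255 − 55 = minute 200.
E feeds into F (must start by minute 200); so E must finish by minute 200 and therefore start by minute 135.
D feeds into E (must start by minute 135); so D must finish by minute 135 and therefore start by minute 65.
To finish by minute 255, C (duration 32) must start no later than minute 223.
B has several dependents: C (must start by minute 223); D (must start by minute 65); E (must start by minute 135). The earliest of those limits is minute 65, so B must start by 65 − 30 = minute 35.

35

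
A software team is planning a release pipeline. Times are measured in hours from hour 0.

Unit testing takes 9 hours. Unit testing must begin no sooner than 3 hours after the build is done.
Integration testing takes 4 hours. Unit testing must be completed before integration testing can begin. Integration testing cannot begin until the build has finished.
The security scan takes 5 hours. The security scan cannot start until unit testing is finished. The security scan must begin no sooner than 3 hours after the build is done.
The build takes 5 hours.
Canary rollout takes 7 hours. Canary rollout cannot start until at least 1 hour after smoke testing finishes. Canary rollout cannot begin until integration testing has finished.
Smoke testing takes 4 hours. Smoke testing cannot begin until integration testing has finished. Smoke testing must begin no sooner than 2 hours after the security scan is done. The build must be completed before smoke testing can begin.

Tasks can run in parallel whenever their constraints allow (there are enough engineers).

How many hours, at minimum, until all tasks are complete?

36

The build has no prerequisites, so it starts at hour 0 and finishes at hour 5.
Unit testing waits on the build (finishes hour 5, plus 3-hour gap → hour 8), so it starts at hour 8 and finishes at 8 + 9 = hour 17.
For the security scan: unit testing (finishes hour 17); the build (finishes hour 5, plus 3-hour gap → hour 8). Taking the maximum gives a start of hour 17, and it finishes at 17 + 5 = hour 22.
For integration testing: unit testing (finishes hour 17); the build (finishes hour 5). Taking the maximum gives a start of hour 17, and it finishes at 17 + 4 = hour 21.
Smoke testing cannot start until integration testing (finishes hour 21); the security scan (finishes hour 22, plus 2-hour gap → hour 24); the build (finishes hour 5). The controlling bound is hour 24, so smoke testing finishes at 24 + 4 = hour 28.
For canary rollout: smoke testing (finishes hour 28, plus 1-hour gap → hour 29); integration testing (finishes hour 21). Taking the maximum gives a start of hour 29, and it finishes at 29 + 7 = hour 36.
All tasks are finished once the last one completes. Finish times: The build at 5, Unit testing at 17, Integration testing at 21, The security scan at 22, Smoke testing at 28, Canary rollout at 36. The latest is hour 36.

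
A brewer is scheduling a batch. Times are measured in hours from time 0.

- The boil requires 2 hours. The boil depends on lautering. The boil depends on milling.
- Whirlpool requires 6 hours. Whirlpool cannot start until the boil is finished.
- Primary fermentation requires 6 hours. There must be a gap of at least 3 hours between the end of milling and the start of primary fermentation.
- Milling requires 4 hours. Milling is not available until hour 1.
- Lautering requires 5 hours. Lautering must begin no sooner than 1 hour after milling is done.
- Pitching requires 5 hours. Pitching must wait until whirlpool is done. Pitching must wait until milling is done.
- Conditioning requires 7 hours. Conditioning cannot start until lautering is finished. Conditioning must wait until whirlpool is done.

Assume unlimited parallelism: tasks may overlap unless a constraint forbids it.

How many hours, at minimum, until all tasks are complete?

After its own release at hour 1, milling can start at hour 1 and finishes at hour 5.
Primary fermentation cannot begin until milling (finishes hour 5, plus 3-hour gap → hour 8). It runs from hour 8 to 8 + 6 = hour 14.
Lautering cannot begin until milling (finishes hour 5, plus 1-hour gap → hour 6). It runs from hour 6 to 6 + 5 = hour 11.
The boil cannot start until lautering (finishes hour 11); milling (finishes hour 5). The controlling bound is hour 11, so the boil finishes at 11 + 2 = hour 13.
After the boil (finishes hour 13), whirlpool can start at hour 13 and finishes at hour 19.
Conditioning cannot start until lautering (finishes hour 11); whirlpool (finishes hour 19). The controlling bound is hour 19, so conditioning finishes at 19 + 7 = hour 26.
Pitching cannot start until whirlpool (finishes hour 19); milling (finishes hour 5). The controlling bound is hour 19, so pitching finishes at 19 + 5 = hour 24.
All tasks are finished once the last one completes. Finish times: Milling at 5, Lautering at 11, The boil at 13, Whirlpool at 19, Pitching at 24, Primary fermentation at 14, Conditioning at 26. The latest is hour 26.

26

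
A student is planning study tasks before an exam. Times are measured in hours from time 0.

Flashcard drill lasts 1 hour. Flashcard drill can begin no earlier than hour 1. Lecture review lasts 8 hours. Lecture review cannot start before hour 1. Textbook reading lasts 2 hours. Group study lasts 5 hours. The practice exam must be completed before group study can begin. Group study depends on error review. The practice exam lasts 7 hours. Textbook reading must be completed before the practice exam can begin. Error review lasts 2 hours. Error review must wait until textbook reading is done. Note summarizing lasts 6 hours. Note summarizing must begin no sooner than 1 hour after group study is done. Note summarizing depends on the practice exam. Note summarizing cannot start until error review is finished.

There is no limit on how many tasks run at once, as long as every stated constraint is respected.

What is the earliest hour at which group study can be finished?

14

Textbook reading can start immediately at hour 0; it finishes at hour 2.
After textbook reading (finishes hour 2), error review can start at hour 2 and finishes at hour 4.
The practice exam waits on textbook reading (finishes hour 2), so it starts at hour 2 and finishes at 2 + 7 = hour 9.
Group study cannot start until the practice exam (finishes hour 9); error review (finishes hour 4). The controlling bound is hour 9, so group study finishes at 9 + 5 = hour 14.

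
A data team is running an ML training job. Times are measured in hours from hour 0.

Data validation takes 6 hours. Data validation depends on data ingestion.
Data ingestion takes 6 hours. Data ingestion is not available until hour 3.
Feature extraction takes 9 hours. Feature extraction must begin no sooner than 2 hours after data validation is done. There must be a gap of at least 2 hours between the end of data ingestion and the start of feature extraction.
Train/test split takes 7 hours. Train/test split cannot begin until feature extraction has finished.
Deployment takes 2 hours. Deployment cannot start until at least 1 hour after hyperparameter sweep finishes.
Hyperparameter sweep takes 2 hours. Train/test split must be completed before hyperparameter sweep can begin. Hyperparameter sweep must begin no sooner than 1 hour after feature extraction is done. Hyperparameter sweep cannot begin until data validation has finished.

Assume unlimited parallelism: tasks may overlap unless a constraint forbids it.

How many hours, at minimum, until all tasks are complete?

After its own release at hour 3, data ingestion can start at hour 3 and finishes at hour 9.
After data ingestion (finishes hour 9), data validation can start at hour 9 and finishes at hour 15.
For feature extraction: data validation (finishes hour 15, plus 2-hour gap → hour 17); data ingestion (finishes hour 9, plus 2-hour gap → hour 11). Taking the maximum gives a start of hour 17, and it finishes at 17 + 9 = hour 26.
Train/test split cannot begin until feature extraction (finishes hour 26). It runs from hour 26 to 26 + 7 = hour 33.
Hyperparameter sweep cannot start until train/test split (finishes hour 33); feature extraction (finishes hour 26, plus 1-hour gap → hour 27); data validation (finishes hour 15). The controlling bound is hour 33, so hyperparameter sweep finishes at 33 + 2 = hour 35.
After hyperparameter sweep (finishes hour 35, plus 1-hour gap → hour 36), deployment can start at hour 36 and finishes at hour 38.
All tasks are finished once the last one completes. Finish times: Data ingestion at 9, Data validation at 15, Feature extraction at 26, Train/test split at 33, Hyperparameter sweep at 35, Deployment at 38. The latest is hour 38.

38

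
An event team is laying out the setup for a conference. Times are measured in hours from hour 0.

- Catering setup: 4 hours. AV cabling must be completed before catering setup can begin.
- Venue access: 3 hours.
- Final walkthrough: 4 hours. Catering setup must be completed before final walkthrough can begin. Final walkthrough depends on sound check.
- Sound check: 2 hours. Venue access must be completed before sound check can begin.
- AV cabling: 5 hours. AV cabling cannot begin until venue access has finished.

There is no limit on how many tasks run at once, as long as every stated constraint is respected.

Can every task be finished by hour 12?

No

Venue access can start immediately at hour 0; it finishes at hour 3.
Sound check waits on venue access (finishes hour 3), so it starts at hour 3 and finishes at 3 + 2 = hour 5.
AV cabling cannot begin until venue access (finishes hour 3). It runs from hour 3 to 3 + 5 = hour 8.
Catering setup waits on AV cabling (finishes hour 8), so it starts at hour 8 and finishes at 8 + 4 = hour 12.
For final walkthrough: catering setup (finishes hour 12); sound check (finishes hour 5). Taking the maximum gives a start of hour 12, and it finishes at 12 + 4 = hour 16.
The earliest everything can be done is hour 16, which is after the deadline of 12, so it is not possible.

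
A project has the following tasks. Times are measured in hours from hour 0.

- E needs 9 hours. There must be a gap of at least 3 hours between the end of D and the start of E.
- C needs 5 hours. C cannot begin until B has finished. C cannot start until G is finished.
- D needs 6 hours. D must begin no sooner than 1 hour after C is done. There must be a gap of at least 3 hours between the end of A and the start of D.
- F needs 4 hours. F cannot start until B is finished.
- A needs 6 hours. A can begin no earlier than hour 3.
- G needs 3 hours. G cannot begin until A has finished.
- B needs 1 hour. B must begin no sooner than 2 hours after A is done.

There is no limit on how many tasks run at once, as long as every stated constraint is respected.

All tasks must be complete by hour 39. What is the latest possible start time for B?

To finish by hour 39, E (duration 9) must start no later than hour 30.
D has to be done before E (must start by hour 30, minus 3-hour gap → hour 27). That means finishing by hour 27, i.e. starting by 27 − 6 = hour 21.
C feeds into D (must start by hour 21, minus 1-hour gap → hour 20); so C must finish by hour 20 and therefore start by hour 15.
F has no dependents, so it just needs to finish by hour 39. Starting by 39 − 4 = hour 35 achieves that.
For B: C (must start by hour 15); F (must start by hour 35). The most restrictive is hour 15; with a 1-hour duration, B must start by hour 14.

14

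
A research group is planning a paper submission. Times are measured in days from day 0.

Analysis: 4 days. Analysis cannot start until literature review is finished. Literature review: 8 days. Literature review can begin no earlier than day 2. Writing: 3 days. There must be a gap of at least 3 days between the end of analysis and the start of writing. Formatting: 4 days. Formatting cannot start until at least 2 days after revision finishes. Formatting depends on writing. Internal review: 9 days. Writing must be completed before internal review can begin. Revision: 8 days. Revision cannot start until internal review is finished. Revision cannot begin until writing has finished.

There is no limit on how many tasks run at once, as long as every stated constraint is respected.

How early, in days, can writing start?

17

Literature review cannot begin until its own release at day 2. It runs from day 2 to 2 + 8 = day 10.
Analysis waits on literature review (finishes day 10), so it starts at day 10 and finishes at 10 + 4 = day 14.
Writing waits on analysis (finishes day 14, plus 3-day gap → day 17), so the earliest it can start is day 17.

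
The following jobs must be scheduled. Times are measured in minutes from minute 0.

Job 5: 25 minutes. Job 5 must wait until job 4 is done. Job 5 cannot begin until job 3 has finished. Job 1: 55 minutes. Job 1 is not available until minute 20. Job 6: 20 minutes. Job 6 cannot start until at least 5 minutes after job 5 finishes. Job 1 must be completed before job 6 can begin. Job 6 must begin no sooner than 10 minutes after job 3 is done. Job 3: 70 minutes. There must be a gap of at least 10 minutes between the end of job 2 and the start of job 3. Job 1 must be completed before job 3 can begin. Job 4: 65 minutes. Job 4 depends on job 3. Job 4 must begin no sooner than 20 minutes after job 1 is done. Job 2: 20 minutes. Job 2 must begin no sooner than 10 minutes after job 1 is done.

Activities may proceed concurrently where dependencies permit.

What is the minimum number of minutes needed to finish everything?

Job 1 waits on its own release at minute 20, so it starts at minute 20 and finishes at 20 + 55 = minute 75.
Job 2 waits on job 1 (finishes minute 75, plus 10-minute gap → minute 85), so it starts at minute 85 and finishes at 85 + 20 = minute 105.
Job 3 cannot start until job 2 (finishes minute 105, plus 10-minute gap → minute 115); job 1 (finishes minute 75). The controlling bound is minute 115, so job 3 finishes at 115 + 70 = minute 185.
Job 4 cannot start until job 3 (finishes minute 185); job 1 (finishes minute 75, plus 20-minute gap → minute 95). The controlling bound is minute 185, so job 4 finishes at 185 + 65 = minute 250.
Job 5 has to wait for job 4 (finishes minute 250); job 3 (finishes minute 185). The latest of these is minute 250, so job 5 runs minute 250 to 250 + 25 = minute 275.
Job 6 cannot start until job 5 (finishes minute 275, plus 5-minute gap → minute 280); job 1 (finishes minute 75); job 3 (finishes minute 185, plus 10-minute gap → minute 195). The controlling bound is minute 280, so job 6 finishes at 280 + 20 = minute 300.
All tasks are finished once the last one completes. Finish times: Job 1 at 75, Job 2 at 105, Job 3 at 185, Job 4 at 250, Job 5 at 275, Job 6 at 300. The latest is minute 300.

300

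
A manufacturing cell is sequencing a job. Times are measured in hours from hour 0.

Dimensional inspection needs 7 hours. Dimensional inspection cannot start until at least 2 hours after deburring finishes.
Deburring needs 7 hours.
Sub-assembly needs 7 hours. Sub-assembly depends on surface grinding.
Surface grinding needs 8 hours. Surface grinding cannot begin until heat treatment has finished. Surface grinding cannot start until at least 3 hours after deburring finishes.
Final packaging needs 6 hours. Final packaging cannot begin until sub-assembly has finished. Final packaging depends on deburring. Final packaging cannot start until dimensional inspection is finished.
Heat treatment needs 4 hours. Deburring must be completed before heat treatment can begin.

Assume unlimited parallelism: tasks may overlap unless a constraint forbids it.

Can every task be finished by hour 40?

Yes

Nothing blocks deburring, so it runs from hour 0 to hour 7.
After deburring (finishes hour 7, plus 2-hour gap → hour 9), dimensional inspection can start at hour 9 and finishes at hour 16.
Heat treatment waits on deburring (finishes hour 7), so it starts at hour 7 and finishes at 7 + 4 = hour 11.
Surface grinding cannot start until heat treatment (finishes hour 11); deburring (finishes hour 7, plus 3-hour gap → hour 10). The controlling bound is hour 11, so surface grinding finishes at 11 + 8 = hour 19.
After surface grinding (finishes hour 19), sub-assembly can start at hour 19 and finishes at hour 26.
Final packaging cannot start until sub-assembly (finishes hour 26); deburring (finishes hour 7); dimensional inspection (finishes hour 16). The controlling bound is hour 26, so final packaging finishes at 26 + 6 = hour 32.
Every task is finished by hour 32, which is no later than the deadline of 40, so the schedule is feasible.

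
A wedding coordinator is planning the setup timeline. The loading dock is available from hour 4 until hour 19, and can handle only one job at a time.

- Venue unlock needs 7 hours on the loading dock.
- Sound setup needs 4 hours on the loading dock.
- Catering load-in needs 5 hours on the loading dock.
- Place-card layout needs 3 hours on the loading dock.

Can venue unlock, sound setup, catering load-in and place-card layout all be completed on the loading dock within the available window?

No

The loading dock window is 19 − 4 = 15 hours.
Running back to back, the jobs need 7 + 4 + 5 + 3 = 19 hours on the loading dock.
Since 19 > 15, they cannot all fit.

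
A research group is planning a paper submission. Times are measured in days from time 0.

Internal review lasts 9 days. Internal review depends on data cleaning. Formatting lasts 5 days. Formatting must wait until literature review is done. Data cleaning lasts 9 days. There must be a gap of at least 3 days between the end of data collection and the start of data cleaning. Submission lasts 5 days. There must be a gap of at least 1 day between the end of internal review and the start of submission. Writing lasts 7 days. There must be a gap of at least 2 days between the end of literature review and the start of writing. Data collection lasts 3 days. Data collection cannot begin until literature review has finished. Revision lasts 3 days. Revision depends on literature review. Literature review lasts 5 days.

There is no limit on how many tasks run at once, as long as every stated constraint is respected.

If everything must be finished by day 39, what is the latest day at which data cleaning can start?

15

Nothing follows submission; the deadline of day 39 is its only limit. It must start by 39 − 5 = day 34.
Since submission (must start by day 34, minus 1-day gap → day 33) depends on it, internal review must finish by day 33. Backing off its 9-day duration gives a latest start of day 24.
Data cleaning must finish before internal review (must start by day 24). With a 9-day duration, data cleaning must start by 24 − 9 = day 15.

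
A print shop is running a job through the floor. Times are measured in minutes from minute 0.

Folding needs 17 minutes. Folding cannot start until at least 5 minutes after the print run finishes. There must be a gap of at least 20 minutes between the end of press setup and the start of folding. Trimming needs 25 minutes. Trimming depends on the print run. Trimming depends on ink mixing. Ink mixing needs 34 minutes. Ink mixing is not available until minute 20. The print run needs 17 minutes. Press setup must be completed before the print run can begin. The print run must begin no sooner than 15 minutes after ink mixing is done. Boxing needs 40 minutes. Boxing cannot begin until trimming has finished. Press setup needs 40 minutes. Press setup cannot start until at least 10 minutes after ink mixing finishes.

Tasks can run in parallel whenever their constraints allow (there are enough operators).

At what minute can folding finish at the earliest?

After its own release at minute 20, ink mixing can start at minute 20 and finishes at minute 54.
Press setup cannot begin until ink mixing (finishes minute 54, plus 10-minute gap → minute 64). It runs from minute 64 to 64 + 40 = minute 104.
The print run needs all of press setup (finishes minute 104); ink mixing (finishes minute 54, plus 15-minute gap → minute 69). That puts its earliest start at minute 104; it finishes at 104 + 17 = minute 121.
For folding: the print run (finishes minute 121, plus 5-minute gap → minute 126); press setup (finishes minute 104, plus 20-minute gap → minute 124). Taking the maximum gives a start of minute 126, and it finishes at 126 + 17 = minute 143.

143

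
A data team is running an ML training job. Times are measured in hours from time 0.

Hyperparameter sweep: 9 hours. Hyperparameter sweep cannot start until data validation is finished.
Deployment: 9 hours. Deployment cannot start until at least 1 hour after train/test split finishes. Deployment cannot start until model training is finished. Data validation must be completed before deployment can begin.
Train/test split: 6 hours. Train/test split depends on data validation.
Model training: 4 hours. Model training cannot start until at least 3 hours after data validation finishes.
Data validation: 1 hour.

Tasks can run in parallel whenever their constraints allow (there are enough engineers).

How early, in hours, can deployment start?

Data validation has no prerequisites, so it starts at hour 0 and finishes at hour 1.
After data validation (finishes hour 1, plus 3-hour gap → hour 4), model training can start at hour 4 and finishes at hour 8.
Train/test split waits on data validation (finishes hour 1), so it starts at hour 1 and finishes at 1 + 6 = hour 7.
Deployment waits on train/test split (finishes hour 7, plus 1-hour gap → hour 8); model training (finishes hour 8); data validation (finishes hour 1). The latest of these is hour 8, which is the earliest deployment can start.

8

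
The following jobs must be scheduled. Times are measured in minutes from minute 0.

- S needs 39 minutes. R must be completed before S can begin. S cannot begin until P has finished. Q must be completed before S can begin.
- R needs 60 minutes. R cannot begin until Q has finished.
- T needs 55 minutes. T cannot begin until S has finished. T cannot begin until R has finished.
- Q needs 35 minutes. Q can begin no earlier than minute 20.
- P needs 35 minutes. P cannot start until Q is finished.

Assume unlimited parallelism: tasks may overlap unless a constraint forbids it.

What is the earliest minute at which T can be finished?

209

After its own release at minute 20, Q can start at minute 20 and finishes at minute 55.
After Q (finishes minute 55), R can start at minute 55 and finishes at minute 115.
After Q (finishes minute 55), P can start at minute 55 and finishes at minute 90.
For S: R (finishes minute 115); P (finishes minute 90); Q (finishes minute 55). Taking the maximum gives a start of minute 115, and it finishes at 115 + 39 = minute 154.
T has to wait for S (finishes minute 154); R (finishes minute 115). The latest of these is minute 154, so T runs minute 154 to 154 + 55 = minute 209.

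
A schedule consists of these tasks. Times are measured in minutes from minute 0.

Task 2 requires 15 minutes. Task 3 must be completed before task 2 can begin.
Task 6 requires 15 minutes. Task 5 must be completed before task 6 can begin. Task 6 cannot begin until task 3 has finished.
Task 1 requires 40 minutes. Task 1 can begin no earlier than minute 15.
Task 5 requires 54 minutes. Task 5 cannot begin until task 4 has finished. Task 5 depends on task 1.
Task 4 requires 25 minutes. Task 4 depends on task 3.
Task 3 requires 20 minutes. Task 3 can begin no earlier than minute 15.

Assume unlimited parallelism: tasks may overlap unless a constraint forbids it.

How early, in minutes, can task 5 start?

60

After its own release at minute 15, task 3 can start at minute 15 and finishes at minute 35.
Task 4 cannot begin until task 3 (finishes minute 35). It runs from minute 35 to 35 + 25 = minute 60.
After its own release at minute 15, task 1 can start at minute 15 and finishes at minute 55.
Task 5 waits on task 4 (finishes minute 60); task 1 (finishes minute 55). The latest of these is minute 60, which is the earliest task 5 can start.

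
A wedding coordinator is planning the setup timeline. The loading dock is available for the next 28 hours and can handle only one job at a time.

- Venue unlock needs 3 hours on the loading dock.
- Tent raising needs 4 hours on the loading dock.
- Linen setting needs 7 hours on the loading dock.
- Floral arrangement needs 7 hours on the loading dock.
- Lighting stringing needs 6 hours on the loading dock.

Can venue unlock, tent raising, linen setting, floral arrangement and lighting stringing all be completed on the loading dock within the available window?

Yes

Running back to back, the jobs need 3 + 4 + 7 + 7 + 6 = 27 hours on the loading dock.
Since 27 ≤ 28, they fit within the window.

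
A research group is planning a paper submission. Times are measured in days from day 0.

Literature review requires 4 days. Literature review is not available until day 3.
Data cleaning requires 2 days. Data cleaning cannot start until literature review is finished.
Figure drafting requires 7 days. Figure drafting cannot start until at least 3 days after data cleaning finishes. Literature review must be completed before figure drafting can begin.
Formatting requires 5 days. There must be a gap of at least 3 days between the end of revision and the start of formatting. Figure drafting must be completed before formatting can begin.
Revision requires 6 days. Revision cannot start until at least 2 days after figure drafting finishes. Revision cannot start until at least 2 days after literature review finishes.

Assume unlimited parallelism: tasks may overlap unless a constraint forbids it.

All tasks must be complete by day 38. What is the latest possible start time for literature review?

6

Nothing follows formatting; the deadline of day 38 is its only limit. It must start by 38 − 5 = day 33.
Since formatting (must start by day 33, minus 3-day gap → day 30) depends on it, revision must finish by day 30. Backing off its 6-day duration gives a latest start of day 24.
Figure drafting has several dependents: revision (must start by day 24, minus 2-day gap → day 22); formatting (must start by day 33). The earliest of those limits is day 22, so figure drafting must start by 22 − 7 = day 15.
Data cleaning must finish before figure drafting (must start by day 15, minus 3-day gap → day 12). With a 2-day duration, data cleaning must start by 12 − 2 = day 10.
Literature review must finish in time for data cleaning (must start by day 10); figure drafting (must start by day 15); revision (must start by day 24, minus 2-day gap → day 22). The tightest is day 10, so literature review must start by 10 − 4 = day 6.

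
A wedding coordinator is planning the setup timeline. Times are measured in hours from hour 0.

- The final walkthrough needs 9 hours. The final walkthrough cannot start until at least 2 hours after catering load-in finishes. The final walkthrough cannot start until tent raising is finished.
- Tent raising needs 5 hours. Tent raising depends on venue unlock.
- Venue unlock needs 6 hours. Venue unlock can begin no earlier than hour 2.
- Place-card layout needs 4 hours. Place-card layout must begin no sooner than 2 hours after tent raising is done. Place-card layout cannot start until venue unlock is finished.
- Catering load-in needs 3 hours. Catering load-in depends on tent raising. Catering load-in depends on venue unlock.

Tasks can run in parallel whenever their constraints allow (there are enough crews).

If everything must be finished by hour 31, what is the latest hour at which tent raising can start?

Nothing follows the final walkthrough; the deadline of hour 31 is its only limit. It must start by 31 − 9 = hour 22.
Catering load-in has to be done before the final walkthrough (must start by hour 22, minus 2-hour gap → hour 20). That means finishing by hour 20, i.e. starting by 20 − 3 = hour 17.
Nothing follows place-card layout; the deadline of hour 31 is its only limit. It must start by 31 − 4 = hour 27.
For tent raising: catering load-in (must start by hour 17); place-card layout (must start by hour 27, minus 2-hour gap → hour 25); the final walkthrough (must start by hour 22). The most restrictive is hour 17; with a 5-hour duration, tent raising must start by hour 12.

12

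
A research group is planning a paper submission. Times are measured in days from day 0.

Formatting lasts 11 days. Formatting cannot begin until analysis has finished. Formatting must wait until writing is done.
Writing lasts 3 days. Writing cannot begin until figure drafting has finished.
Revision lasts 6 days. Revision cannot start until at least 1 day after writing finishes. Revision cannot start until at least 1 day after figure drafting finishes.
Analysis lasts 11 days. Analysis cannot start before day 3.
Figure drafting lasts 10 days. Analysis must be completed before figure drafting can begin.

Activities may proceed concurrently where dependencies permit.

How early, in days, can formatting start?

27

Analysis cannot begin until its own release at day 3. It runs from day 3 to 3 + 11 = day 14.
Figure drafting cannot begin until analysis (finishes day 14). It runs from day 14 to 14 + 10 = day 24.
Writing cannot begin until figure drafting (finishes day 24). It runs from day 24 to 24 + 3 = day 27.
Formatting waits on analysis (finishes day 14); writing (finishes day 27). The latest of these is day 27, which is the earliest formatting can start.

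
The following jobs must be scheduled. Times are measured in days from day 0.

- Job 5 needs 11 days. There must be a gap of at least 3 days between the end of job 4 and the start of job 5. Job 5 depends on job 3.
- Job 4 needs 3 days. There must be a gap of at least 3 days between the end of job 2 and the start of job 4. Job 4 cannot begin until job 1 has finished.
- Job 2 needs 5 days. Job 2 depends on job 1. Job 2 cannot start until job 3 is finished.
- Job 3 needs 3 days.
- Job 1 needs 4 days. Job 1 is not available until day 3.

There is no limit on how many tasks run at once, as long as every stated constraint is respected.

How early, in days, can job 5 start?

Job 3 can start immediately at day 0; it finishes at day 3.
Job 1 cannot begin until its own release at day 3. It runs from day 3 to 3 + 4 = day 7.
Job 2 cannot start until job 1 (finishes day 7); job 3 (finishes day 3). The controlling bound is day 7, so job 2 finishes at 7 + 5 = day 12.
For job 4: job 2 (finishes day 12, plus 3-day gap → day 15); job 1 (finishes day 7). Taking the maximum gives a start of day 15, and it finishes at 15 + 3 = day 18.
Job 5 waits on job 4 (finishes day 18, plus 3-day gap → day 21); job 3 (finishes day 3). The latest of these is day 21, which is the earliest job 5 can start.

21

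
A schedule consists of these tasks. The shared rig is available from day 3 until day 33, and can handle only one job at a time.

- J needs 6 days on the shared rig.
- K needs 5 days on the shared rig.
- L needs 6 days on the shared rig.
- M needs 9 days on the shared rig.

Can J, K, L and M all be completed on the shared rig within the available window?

Yes

The shared rig window is 33 − 3 = 30 days.
Running back to back, the jobs need 6 + 5 + 6 + 9 = 26 days on the shared rig.
Since 26 ≤ 30, they fit within the window.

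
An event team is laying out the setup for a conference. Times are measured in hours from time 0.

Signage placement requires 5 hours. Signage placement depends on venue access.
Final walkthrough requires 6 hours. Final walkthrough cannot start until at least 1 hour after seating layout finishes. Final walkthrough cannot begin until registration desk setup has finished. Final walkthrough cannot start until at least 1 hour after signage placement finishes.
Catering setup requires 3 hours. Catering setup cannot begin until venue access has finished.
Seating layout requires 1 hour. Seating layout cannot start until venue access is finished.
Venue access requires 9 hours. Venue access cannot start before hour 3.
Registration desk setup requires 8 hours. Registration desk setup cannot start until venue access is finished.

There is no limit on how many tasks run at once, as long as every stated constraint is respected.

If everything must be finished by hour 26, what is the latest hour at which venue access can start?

To finish by hour 26, final walkthrough (duration 6) must start no later than hour 20.
Since final walkthrough (must start by hour 20, minus 1-hour gap → hour 19) depends on it, seating layout must finish by hour 19. Backing off its 1-hour duration gives a latest start of hour 18.
Since final walkthrough (must start by hour 20) depends on it, registration desk setup must finish by hour 20. Backing off its 8-hour duration gives a latest start of hour 12.
Signage placement must finish before final walkthrough (must start by hour 20, minus 1-hour gap → hour 19). With a 5-hour duration, signage placement must start by 19 − 5 = hour 14.
Nothing follows catering setup; the deadline of hour 26 is its only limit. It must start by 26 − 3 = hour 23.
Venue access has several dependents: seating layout (must start by hour 18); registration desk setup (must start by hour 12); signage placement (must start by hour 14); catering setup (must start by hour 23). The earliest of those limits is hour 12, so venue access must start by 12 − 9 = hour 3.

3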